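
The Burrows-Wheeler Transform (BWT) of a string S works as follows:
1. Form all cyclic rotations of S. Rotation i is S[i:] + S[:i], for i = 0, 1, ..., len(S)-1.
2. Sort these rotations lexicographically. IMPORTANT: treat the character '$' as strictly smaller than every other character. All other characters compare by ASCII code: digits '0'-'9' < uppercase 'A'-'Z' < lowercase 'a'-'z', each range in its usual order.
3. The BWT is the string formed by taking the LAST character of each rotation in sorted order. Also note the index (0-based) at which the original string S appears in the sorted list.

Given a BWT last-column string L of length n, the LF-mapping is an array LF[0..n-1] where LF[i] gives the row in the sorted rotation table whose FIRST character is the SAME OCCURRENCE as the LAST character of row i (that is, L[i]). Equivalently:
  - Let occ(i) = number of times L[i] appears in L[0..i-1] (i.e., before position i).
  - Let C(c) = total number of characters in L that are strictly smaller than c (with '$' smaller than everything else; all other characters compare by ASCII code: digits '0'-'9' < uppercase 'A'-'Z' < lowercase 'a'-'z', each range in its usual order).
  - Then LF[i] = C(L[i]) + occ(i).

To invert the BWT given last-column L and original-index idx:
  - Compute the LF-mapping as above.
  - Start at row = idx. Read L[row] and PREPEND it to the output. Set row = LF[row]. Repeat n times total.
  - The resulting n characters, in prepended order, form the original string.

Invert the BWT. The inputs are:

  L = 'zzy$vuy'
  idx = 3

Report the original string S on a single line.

Answer: yvyzuz$

Derivation:
LF mapping: 5 6 3 0 2 1 4
Walk LF starting at row 3, prepending L[row]:
  step 1: row=3, L[3]='$', prepend. Next row=LF[3]=0
  step 2: row=0, L[0]='z', prepend. Next row=LF[0]=5
  step 3: row=5, L[5]='u', prepend. Next row=LF[5]=1
  step 4: row=1, L[1]='z', prepend. Next row=LF[1]=6
  step 5: row=6, L[6]='y', prepend. Next row=LF[6]=4
  step 6: row=4, L[4]='v', prepend. Next row=LF[4]=2
  step 7: row=2, L[2]='y', prepend. Next row=LF[2]=3
Reversed output: yvyzuz$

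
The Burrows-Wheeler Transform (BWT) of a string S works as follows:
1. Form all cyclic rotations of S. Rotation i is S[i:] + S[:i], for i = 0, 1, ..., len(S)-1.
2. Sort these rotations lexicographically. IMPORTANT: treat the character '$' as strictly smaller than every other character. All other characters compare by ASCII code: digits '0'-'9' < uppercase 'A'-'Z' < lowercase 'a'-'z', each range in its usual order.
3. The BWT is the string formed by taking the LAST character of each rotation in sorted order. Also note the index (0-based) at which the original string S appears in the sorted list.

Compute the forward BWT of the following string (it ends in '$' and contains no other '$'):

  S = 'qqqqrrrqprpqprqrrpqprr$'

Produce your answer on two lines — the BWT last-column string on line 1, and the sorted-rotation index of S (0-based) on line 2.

All 23 rotations (rotation i = S[i:]+S[:i]):
  rot[0] = qqqqrrrqprpqprqrrpqprr$
  rot[1] = qqqrrrqprpqprqrrpqprr$q
  rot[2] = qqrrrqprpqprqrrpqprr$qq
  rot[3] = qrrrqprpqprqrrpqprr$qqq
  rot[4] = rrrqprpqprqrrpqprr$qqqq
  rot[5] = rrqprpqprqrrpqprr$qqqqr
  rot[6] = rqprpqprqrrpqprr$qqqqrr
  rot[7] = qprpqprqrrpqprr$qqqqrrr
  rot[8] = prpqprqrrpqprr$qqqqrrrq
  rot[9] = rpqprqrrpqprr$qqqqrrrqp
  rot[10] = pqprqrrpqprr$qqqqrrrqpr
  rot[11] = qprqrrpqprr$qqqqrrrqprp
  rot[12] = prqrrpqprr$qqqqrrrqprpq
  rot[13] = rqrrpqprr$qqqqrrrqprpqp
  rot[14] = qrrpqprr$qqqqrrrqprpqpr
  rot[15] = rrpqprr$qqqqrrrqprpqprq
  rot[16] = rpqprr$qqqqrrrqprpqprqr
  rot[17] = pqprr$qqqqrrrqprpqprqrr
  rot[18] = qprr$qqqqrrrqprpqprqrrp
  rot[19] = prr$qqqqrrrqprpqprqrrpq
  rot[20] = rr$qqqqrrrqprpqprqrrpqp
  rot[21] = r$qqqqrrrqprpqprqrrpqpr
  rot[22] = $qqqqrrrqprpqprqrrpqprr
Sorted (with $ < everything):
  sorted[0] = $qqqqrrrqprpqprqrrpqprr  (last char: 'r')
  sorted[1] = pqprqrrpqprr$qqqqrrrqpr  (last char: 'r')
  sorted[2] = pqprr$qqqqrrrqprpqprqrr  (last char: 'r')
  sorted[3] = prpqprqrrpqprr$qqqqrrrq  (last char: 'q')
  sorted[4] = prqrrpqprr$qqqqrrrqprpq  (last char: 'q')
  sorted[5] = prr$qqqqrrrqprpqprqrrpq  (last char: 'q')
  sorted[6] = qprpqprqrrpqprr$qqqqrrr  (last char: 'r')
  sorted[7] = qprqrrpqprr$qqqqrrrqprp  (last char: 'p')
  sorted[8] = qprr$qqqqrrrqprpqprqrrp  (last char: 'p')
  sorted[9] = qqqqrrrqprpqprqrrpqprr$  (last char: '$')
  sorted[10] = qqqrrrqprpqprqrrpqprr$q  (last char: 'q')
  sorted[11] = qqrrrqprpqprqrrpqprr$qq  (last char: 'q')
  sorted[12] = qrrpqprr$qqqqrrrqprpqpr  (last char: 'r')
  sorted[13] = qrrrqprpqprqrrpqprr$qqq  (last char: 'q')
  sorted[14] = r$qqqqrrrqprpqprqrrpqpr  (last char: 'r')
  sorted[15] = rpqprqrrpqprr$qqqqrrrqp  (last char: 'p')
  sorted[16] = rpqprr$qqqqrrrqprpqprqr  (last char: 'r')
  sorted[17] = rqprpqprqrrpqprr$qqqqrr  (last char: 'r')
  sorted[18] = rqrrpqprr$qqqqrrrqprpqp  (last char: 'p')
  sorted[19] = rr$qqqqrrrqprpqprqrrpqp  (last char: 'p')
  sorted[20] = rrpqprr$qqqqrrrqprpqprq  (last char: 'q')
  sorted[21] = rrqprpqprqrrpqprr$qqqqr  (last char: 'r')
  sorted[22] = rrrqprpqprqrrpqprr$qqqq  (last char: 'q')
Last column: rrrqqqrpp$qqrqrprrppqrq
Original string S is at sorted index 9

Answer: rrrqqqrpp$qqrqrprrppqrq
9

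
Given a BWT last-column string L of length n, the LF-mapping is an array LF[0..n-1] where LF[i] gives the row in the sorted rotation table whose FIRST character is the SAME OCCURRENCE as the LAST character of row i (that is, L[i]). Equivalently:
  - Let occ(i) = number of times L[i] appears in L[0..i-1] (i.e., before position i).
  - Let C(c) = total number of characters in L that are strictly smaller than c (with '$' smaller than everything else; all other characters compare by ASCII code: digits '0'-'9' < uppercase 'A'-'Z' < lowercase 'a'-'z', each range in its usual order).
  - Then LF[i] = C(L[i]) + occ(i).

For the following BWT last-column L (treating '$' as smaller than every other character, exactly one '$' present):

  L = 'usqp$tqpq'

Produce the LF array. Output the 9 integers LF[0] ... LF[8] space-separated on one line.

Answer: 8 6 3 1 0 7 4 2 5

Derivation:
Char counts: '$':1, 'p':2, 'q':3, 's':1, 't':1, 'u':1
C (first-col start): C('$')=0, C('p')=1, C('q')=3, C('s')=6, C('t')=7, C('u')=8
L[0]='u': occ=0, LF[0]=C('u')+0=8+0=8
L[1]='s': occ=0, LF[1]=C('s')+0=6+0=6
L[2]='q': occ=0, LF[2]=C('q')+0=3+0=3
L[3]='p': occ=0, LF[3]=C('p')+0=1+0=1
L[4]='$': occ=0, LF[4]=C('$')+0=0+0=0
L[5]='t': occ=0, LF[5]=C('t')+0=7+0=7
L[6]='q': occ=1, LF[6]=C('q')+1=3+1=4
L[7]='p': occ=1, LF[7]=C('p')+1=1+1=2
L[8]='q': occ=2, LF[8]=C('q')+2=3+2=5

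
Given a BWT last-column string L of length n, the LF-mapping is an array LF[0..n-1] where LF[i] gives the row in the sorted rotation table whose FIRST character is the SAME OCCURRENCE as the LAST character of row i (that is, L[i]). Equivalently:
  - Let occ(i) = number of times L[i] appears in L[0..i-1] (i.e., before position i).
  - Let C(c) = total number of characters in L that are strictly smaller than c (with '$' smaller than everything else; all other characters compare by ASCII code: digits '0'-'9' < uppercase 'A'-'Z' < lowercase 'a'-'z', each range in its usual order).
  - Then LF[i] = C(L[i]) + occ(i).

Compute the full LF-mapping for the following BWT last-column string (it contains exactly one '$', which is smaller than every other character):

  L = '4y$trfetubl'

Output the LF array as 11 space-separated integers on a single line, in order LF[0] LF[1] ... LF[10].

Answer: 1 10 0 7 6 4 3 8 9 2 5

Derivation:
Char counts: '$':1, '4':1, 'b':1, 'e':1, 'f':1, 'l':1, 'r':1, 't':2, 'u':1, 'y':1
C (first-col start): C('$')=0, C('4')=1, C('b')=2, C('e')=3, C('f')=4, C('l')=5, C('r')=6, C('t')=7, C('u')=9, C('y')=10
L[0]='4': occ=0, LF[0]=C('4')+0=1+0=1
L[1]='y': occ=0, LF[1]=C('y')+0=10+0=10
L[2]='$': occ=0, LF[2]=C('$')+0=0+0=0
L[3]='t': occ=0, LF[3]=C('t')+0=7+0=7
L[4]='r': occ=0, LF[4]=C('r')+0=6+0=6
L[5]='f': occ=0, LF[5]=C('f')+0=4+0=4
L[6]='e': occ=0, LF[6]=C('e')+0=3+0=3
L[7]='t': occ=1, LF[7]=C('t')+1=7+1=8
L[8]='u': occ=0, LF[8]=C('u')+0=9+0=9
L[9]='b': occ=0, LF[9]=C('b')+0=2+0=2
L[10]='l': occ=0, LF[10]=C('l')+0=5+0=5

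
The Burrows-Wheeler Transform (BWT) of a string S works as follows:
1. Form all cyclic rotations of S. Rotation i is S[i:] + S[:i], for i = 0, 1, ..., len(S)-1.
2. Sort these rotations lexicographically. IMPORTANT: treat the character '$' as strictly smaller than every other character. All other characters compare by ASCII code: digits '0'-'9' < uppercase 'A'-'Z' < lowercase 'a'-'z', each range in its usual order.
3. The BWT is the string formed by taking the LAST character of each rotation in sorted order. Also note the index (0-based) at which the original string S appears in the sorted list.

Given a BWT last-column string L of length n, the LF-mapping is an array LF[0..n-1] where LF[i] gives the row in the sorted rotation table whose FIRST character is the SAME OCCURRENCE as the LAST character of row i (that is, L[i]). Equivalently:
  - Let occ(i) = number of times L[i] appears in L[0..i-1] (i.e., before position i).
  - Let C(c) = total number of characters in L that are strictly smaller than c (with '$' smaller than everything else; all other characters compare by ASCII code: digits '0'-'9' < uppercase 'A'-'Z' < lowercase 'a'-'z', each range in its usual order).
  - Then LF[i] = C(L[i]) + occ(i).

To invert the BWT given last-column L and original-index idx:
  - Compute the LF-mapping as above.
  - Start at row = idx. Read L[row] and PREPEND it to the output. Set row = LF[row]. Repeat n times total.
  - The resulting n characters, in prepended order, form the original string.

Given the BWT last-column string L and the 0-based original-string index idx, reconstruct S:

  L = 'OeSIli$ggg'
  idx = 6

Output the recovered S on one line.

LF mapping: 2 4 3 1 9 8 0 5 6 7
Walk LF starting at row 6, prepending L[row]:
  step 1: row=6, L[6]='$', prepend. Next row=LF[6]=0
  step 2: row=0, L[0]='O', prepend. Next row=LF[0]=2
  step 3: row=2, L[2]='S', prepend. Next row=LF[2]=3
  step 4: row=3, L[3]='I', prepend. Next row=LF[3]=1
  step 5: row=1, L[1]='e', prepend. Next row=LF[1]=4
  step 6: row=4, L[4]='l', prepend. Next row=LF[4]=9
  step 7: row=9, L[9]='g', prepend. Next row=LF[9]=7
  step 8: row=7, L[7]='g', prepend. Next row=LF[7]=5
  step 9: row=5, L[5]='i', prepend. Next row=LF[5]=8
  step 10: row=8, L[8]='g', prepend. Next row=LF[8]=6
Reversed output: giggleISO$

Answer: giggleISO$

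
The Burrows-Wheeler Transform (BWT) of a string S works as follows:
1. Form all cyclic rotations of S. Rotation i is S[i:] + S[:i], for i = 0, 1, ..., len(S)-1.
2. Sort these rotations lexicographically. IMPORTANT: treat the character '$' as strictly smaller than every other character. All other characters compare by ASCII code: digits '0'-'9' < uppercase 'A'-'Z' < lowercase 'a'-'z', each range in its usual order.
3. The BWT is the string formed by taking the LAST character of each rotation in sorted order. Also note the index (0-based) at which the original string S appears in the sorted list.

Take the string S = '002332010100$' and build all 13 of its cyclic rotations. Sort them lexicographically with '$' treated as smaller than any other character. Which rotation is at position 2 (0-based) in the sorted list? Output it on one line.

All 13 rotations (rotation i = S[i:]+S[:i]):
  rot[0] = 002332010100$
  rot[1] = 02332010100$0
  rot[2] = 2332010100$00
  rot[3] = 332010100$002
  rot[4] = 32010100$0023
  rot[5] = 2010100$00233
  rot[6] = 010100$002332
  rot[7] = 10100$0023320
  rot[8] = 0100$00233201
  rot[9] = 100$002332010
  rot[10] = 00$0023320101
  rot[11] = 0$00233201010
  rot[12] = $002332010100
Sorted (with $ < everything):
  sorted[0] = $002332010100
  sorted[1] = 0$00233201010
  sorted[2] = 00$0023320101
  sorted[3] = 002332010100$
  sorted[4] = 0100$00233201
  sorted[5] = 010100$002332
  sorted[6] = 02332010100$0
  sorted[7] = 100$002332010
  sorted[8] = 10100$0023320
  sorted[9] = 2010100$00233
  sorted[10] = 2332010100$00
  sorted[11] = 32010100$0023
  sorted[12] = 332010100$002
sorted[2] = 00$0023320101

Answer: 00$0023320101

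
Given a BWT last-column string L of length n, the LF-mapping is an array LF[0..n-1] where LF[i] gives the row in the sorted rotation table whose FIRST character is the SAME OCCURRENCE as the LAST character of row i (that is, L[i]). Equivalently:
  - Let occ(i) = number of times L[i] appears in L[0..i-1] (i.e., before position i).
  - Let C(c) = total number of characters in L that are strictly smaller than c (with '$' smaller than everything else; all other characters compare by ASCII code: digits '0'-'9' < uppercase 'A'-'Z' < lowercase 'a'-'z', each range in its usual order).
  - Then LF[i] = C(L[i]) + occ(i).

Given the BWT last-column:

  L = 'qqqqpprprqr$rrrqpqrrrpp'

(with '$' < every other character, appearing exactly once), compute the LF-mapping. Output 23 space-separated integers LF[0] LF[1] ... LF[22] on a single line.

Answer: 7 8 9 10 1 2 14 3 15 11 16 0 17 18 19 12 4 13 20 21 22 5 6

Derivation:
Char counts: '$':1, 'p':6, 'q':7, 'r':9
C (first-col start): C('$')=0, C('p')=1, C('q')=7, C('r')=14
L[0]='q': occ=0, LF[0]=C('q')+0=7+0=7
L[1]='q': occ=1, LF[1]=C('q')+1=7+1=8
L[2]='q': occ=2, LF[2]=C('q')+2=7+2=9
L[3]='q': occ=3, LF[3]=C('q')+3=7+3=10
L[4]='p': occ=0, LF[4]=C('p')+0=1+0=1
L[5]='p': occ=1, LF[5]=C('p')+1=1+1=2
L[6]='r': occ=0, LF[6]=C('r')+0=14+0=14
L[7]='p': occ=2, LF[7]=C('p')+2=1+2=3
L[8]='r': occ=1, LF[8]=C('r')+1=14+1=15
L[9]='q': occ=4, LF[9]=C('q')+4=7+4=11
L[10]='r': occ=2, LF[10]=C('r')+2=14+2=16
L[11]='$': occ=0, LF[11]=C('$')+0=0+0=0
L[12]='r': occ=3, LF[12]=C('r')+3=14+3=17
L[13]='r': occ=4, LF[13]=C('r')+4=14+4=18
L[14]='r': occ=5, LF[14]=C('r')+5=14+5=19
L[15]='q': occ=5, LF[15]=C('q')+5=7+5=12
L[16]='p': occ=3, LF[16]=C('p')+3=1+3=4
L[17]='q': occ=6, LF[17]=C('q')+6=7+6=13
L[18]='r': occ=6, LF[18]=C('r')+6=14+6=20
L[19]='r': occ=7, LF[19]=C('r')+7=14+7=21
L[20]='r': occ=8, LF[20]=C('r')+8=14+8=22
L[21]='p': occ=4, LF[21]=C('p')+4=1+4=5
L[22]='p': occ=5, LF[22]=C('p')+5=1+5=6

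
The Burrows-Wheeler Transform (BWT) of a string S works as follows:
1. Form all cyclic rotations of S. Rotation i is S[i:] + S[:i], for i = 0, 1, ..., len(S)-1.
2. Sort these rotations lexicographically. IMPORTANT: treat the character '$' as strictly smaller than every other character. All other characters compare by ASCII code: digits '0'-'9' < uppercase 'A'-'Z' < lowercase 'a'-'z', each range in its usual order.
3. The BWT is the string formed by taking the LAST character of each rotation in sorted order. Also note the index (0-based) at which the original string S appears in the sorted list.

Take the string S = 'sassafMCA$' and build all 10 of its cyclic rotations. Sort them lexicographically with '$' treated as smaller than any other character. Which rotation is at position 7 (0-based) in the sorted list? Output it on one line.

Answer: safMCA$sas

Derivation:
All 10 rotations (rotation i = S[i:]+S[:i]):
  rot[0] = sassafMCA$
  rot[1] = assafMCA$s
  rot[2] = ssafMCA$sa
  rot[3] = safMCA$sas
  rot[4] = afMCA$sass
  rot[5] = fMCA$sassa
  rot[6] = MCA$sassaf
  rot[7] = CA$sassafM
  rot[8] = A$sassafMC
  rot[9] = $sassafMCA
Sorted (with $ < everything):
  sorted[0] = $sassafMCA
  sorted[1] = A$sassafMC
  sorted[2] = CA$sassafM
  sorted[3] = MCA$sassaf
  sorted[4] = afMCA$sass
  sorted[5] = assafMCA$s
  sorted[6] = fMCA$sassa
  sorted[7] = safMCA$sas
  sorted[8] = sassafMCA$
  sorted[9] = ssafMCA$sa
sorted[7] = safMCA$sas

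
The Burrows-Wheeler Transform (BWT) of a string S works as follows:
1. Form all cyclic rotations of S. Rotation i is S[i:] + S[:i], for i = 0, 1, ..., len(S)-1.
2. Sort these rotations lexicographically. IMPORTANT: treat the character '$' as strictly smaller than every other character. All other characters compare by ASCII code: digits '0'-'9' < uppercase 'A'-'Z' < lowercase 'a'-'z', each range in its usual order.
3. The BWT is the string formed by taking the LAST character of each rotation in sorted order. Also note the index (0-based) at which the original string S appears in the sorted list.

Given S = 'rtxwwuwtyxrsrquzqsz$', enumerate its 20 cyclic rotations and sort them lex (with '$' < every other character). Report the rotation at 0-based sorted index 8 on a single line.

Answer: txwwuwtyxrsrquzqsz$r

Derivation:
All 20 rotations (rotation i = S[i:]+S[:i]):
  rot[0] = rtxwwuwtyxrsrquzqsz$
  rot[1] = txwwuwtyxrsrquzqsz$r
  rot[2] = xwwuwtyxrsrquzqsz$rt
  rot[3] = wwuwtyxrsrquzqsz$rtx
  rot[4] = wuwtyxrsrquzqsz$rtxw
  rot[5] = uwtyxrsrquzqsz$rtxww
  rot[6] = wtyxrsrquzqsz$rtxwwu
  rot[7] = tyxrsrquzqsz$rtxwwuw
  rot[8] = yxrsrquzqsz$rtxwwuwt
  rot[9] = xrsrquzqsz$rtxwwuwty
  rot[10] = rsrquzqsz$rtxwwuwtyx
  rot[11] = srquzqsz$rtxwwuwtyxr
  rot[12] = rquzqsz$rtxwwuwtyxrs
  rot[13] = quzqsz$rtxwwuwtyxrsr
  rot[14] = uzqsz$rtxwwuwtyxrsrq
  rot[15] = zqsz$rtxwwuwtyxrsrqu
  rot[16] = qsz$rtxwwuwtyxrsrquz
  rot[17] = sz$rtxwwuwtyxrsrquzq
  rot[18] = z$rtxwwuwtyxrsrquzqs
  rot[19] = $rtxwwuwtyxrsrquzqsz
Sorted (with $ < everything):
  sorted[0] = $rtxwwuwtyxrsrquzqsz
  sorted[1] = qsz$rtxwwuwtyxrsrquz
  sorted[2] = quzqsz$rtxwwuwtyxrsr
  sorted[3] = rquzqsz$rtxwwuwtyxrs
  sorted[4] = rsrquzqsz$rtxwwuwtyx
  sorted[5] = rtxwwuwtyxrsrquzqsz$
  sorted[6] = srquzqsz$rtxwwuwtyxr
  sorted[7] = sz$rtxwwuwtyxrsrquzq
  sorted[8] = txwwuwtyxrsrquzqsz$r
  sorted[9] = tyxrsrquzqsz$rtxwwuw
  sorted[10] = uwtyxrsrquzqsz$rtxww
  sorted[11] = uzqsz$rtxwwuwtyxrsrq
  sorted[12] = wtyxrsrquzqsz$rtxwwu
  sorted[13] = wuwtyxrsrquzqsz$rtxw
  sorted[14] = wwuwtyxrsrquzqsz$rtx
  sorted[15] = xrsrquzqsz$rtxwwuwty
  sorted[16] = xwwuwtyxrsrquzqsz$rt
  sorted[17] = yxrsrquzqsz$rtxwwuwt
  sorted[18] = z$rtxwwuwtyxrsrquzqs
  sorted[19] = zqsz$rtxwwuwtyxrsrqu
sorted[8] = txwwuwtyxrsrquzqsz$r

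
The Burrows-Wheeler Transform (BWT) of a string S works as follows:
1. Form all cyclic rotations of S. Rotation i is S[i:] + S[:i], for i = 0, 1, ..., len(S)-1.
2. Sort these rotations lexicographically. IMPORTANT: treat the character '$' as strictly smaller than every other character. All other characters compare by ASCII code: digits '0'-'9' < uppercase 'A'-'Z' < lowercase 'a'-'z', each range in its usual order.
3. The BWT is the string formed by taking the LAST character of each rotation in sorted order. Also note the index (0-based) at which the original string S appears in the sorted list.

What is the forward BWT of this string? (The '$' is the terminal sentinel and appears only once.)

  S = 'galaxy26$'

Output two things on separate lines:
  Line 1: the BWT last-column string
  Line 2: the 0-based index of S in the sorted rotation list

Answer: 6y2gl$aax
5

Derivation:
All 9 rotations (rotation i = S[i:]+S[:i]):
  rot[0] = galaxy26$
  rot[1] = alaxy26$g
  rot[2] = laxy26$ga
  rot[3] = axy26$gal
  rot[4] = xy26$gala
  rot[5] = y26$galax
  rot[6] = 26$galaxy
  rot[7] = 6$galaxy2
  rot[8] = $galaxy26
Sorted (with $ < everything):
  sorted[0] = $galaxy26  (last char: '6')
  sorted[1] = 26$galaxy  (last char: 'y')
  sorted[2] = 6$galaxy2  (last char: '2')
  sorted[3] = alaxy26$g  (last char: 'g')
  sorted[4] = axy26$gal  (last char: 'l')
  sorted[5] = galaxy26$  (last char: '$')
  sorted[6] = laxy26$ga  (last char: 'a')
  sorted[7] = xy26$gala  (last char: 'a')
  sorted[8] = y26$galax  (last char: 'x')
Last column: 6y2gl$aax
Original string S is at sorted index 5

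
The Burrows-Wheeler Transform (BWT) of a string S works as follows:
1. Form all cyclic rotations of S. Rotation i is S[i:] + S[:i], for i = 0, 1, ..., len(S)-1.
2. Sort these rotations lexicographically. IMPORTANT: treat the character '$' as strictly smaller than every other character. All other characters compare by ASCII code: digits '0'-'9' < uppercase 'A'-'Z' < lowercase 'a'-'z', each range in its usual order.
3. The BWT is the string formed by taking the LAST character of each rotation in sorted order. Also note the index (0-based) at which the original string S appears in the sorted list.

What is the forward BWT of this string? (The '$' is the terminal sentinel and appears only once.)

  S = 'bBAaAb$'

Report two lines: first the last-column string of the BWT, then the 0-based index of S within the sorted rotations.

Answer: bBabAA$
6

Derivation:
All 7 rotations (rotation i = S[i:]+S[:i]):
  rot[0] = bBAaAb$
  rot[1] = BAaAb$b
  rot[2] = AaAb$bB
  rot[3] = aAb$bBA
  rot[4] = Ab$bBAa
  rot[5] = b$bBAaA
  rot[6] = $bBAaAb
Sorted (with $ < everything):
  sorted[0] = $bBAaAb  (last char: 'b')
  sorted[1] = AaAb$bB  (last char: 'B')
  sorted[2] = Ab$bBAa  (last char: 'a')
  sorted[3] = BAaAb$b  (last char: 'b')
  sorted[4] = aAb$bBA  (last char: 'A')
  sorted[5] = b$bBAaA  (last char: 'A')
  sorted[6] = bBAaAb$  (last char: '$')
Last column: bBabAA$
Original string S is at sorted index 6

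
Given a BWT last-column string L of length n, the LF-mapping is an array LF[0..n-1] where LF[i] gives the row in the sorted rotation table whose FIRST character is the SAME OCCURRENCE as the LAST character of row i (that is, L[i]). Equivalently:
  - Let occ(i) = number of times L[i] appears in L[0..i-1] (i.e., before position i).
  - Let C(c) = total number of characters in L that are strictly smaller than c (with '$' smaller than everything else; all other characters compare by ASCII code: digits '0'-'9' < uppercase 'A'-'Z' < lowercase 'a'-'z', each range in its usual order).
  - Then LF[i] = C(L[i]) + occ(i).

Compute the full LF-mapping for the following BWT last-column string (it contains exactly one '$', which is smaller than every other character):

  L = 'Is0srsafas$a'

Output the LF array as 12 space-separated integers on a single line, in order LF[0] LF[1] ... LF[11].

Char counts: '$':1, '0':1, 'I':1, 'a':3, 'f':1, 'r':1, 's':4
C (first-col start): C('$')=0, C('0')=1, C('I')=2, C('a')=3, C('f')=6, C('r')=7, C('s')=8
L[0]='I': occ=0, LF[0]=C('I')+0=2+0=2
L[1]='s': occ=0, LF[1]=C('s')+0=8+0=8
L[2]='0': occ=0, LF[2]=C('0')+0=1+0=1
L[3]='s': occ=1, LF[3]=C('s')+1=8+1=9
L[4]='r': occ=0, LF[4]=C('r')+0=7+0=7
L[5]='s': occ=2, LF[5]=C('s')+2=8+2=10
L[6]='a': occ=0, LF[6]=C('a')+0=3+0=3
L[7]='f': occ=0, LF[7]=C('f')+0=6+0=6
L[8]='a': occ=1, LF[8]=C('a')+1=3+1=4
L[9]='s': occ=3, LF[9]=C('s')+3=8+3=11
L[10]='$': occ=0, LF[10]=C('$')+0=0+0=0
L[11]='a': occ=2, LF[11]=C('a')+2=3+2=5

Answer: 2 8 1 9 7 10 3 6 4 11 0 5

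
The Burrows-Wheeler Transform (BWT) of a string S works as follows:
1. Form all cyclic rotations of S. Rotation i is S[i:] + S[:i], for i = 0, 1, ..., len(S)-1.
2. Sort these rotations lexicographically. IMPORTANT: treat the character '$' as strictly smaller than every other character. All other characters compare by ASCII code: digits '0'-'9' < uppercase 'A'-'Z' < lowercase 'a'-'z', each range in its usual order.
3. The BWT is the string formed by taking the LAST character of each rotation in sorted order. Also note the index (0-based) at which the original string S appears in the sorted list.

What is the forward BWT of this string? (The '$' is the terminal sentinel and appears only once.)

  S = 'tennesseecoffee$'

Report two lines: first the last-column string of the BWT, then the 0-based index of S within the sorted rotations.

Answer: eeeefstnfonecse$
15

Derivation:
All 16 rotations (rotation i = S[i:]+S[:i]):
  rot[0] = tennesseecoffee$
  rot[1] = ennesseecoffee$t
  rot[2] = nnesseecoffee$te
  rot[3] = nesseecoffee$ten
  rot[4] = esseecoffee$tenn
  rot[5] = sseecoffee$tenne
  rot[6] = seecoffee$tennes
  rot[7] = eecoffee$tenness
  rot[8] = ecoffee$tennesse
  rot[9] = coffee$tennessee
  rot[10] = offee$tennesseec
  rot[11] = ffee$tennesseeco
  rot[12] = fee$tennesseecof
  rot[13] = ee$tennesseecoff
  rot[14] = e$tennesseecoffe
  rot[15] = $tennesseecoffee
Sorted (with $ < everything):
  sorted[0] = $tennesseecoffee  (last char: 'e')
  sorted[1] = coffee$tennessee  (last char: 'e')
  sorted[2] = e$tennesseecoffe  (last char: 'e')
  sorted[3] = ecoffee$tennesse  (last char: 'e')
  sorted[4] = ee$tennesseecoff  (last char: 'f')
  sorted[5] = eecoffee$tenness  (last char: 's')
  sorted[6] = ennesseecoffee$t  (last char: 't')
  sorted[7] = esseecoffee$tenn  (last char: 'n')
  sorted[8] = fee$tennesseecof  (last char: 'f')
  sorted[9] = ffee$tennesseeco  (last char: 'o')
  sorted[10] = nesseecoffee$ten  (last char: 'n')
  sorted[11] = nnesseecoffee$te  (last char: 'e')
  sorted[12] = offee$tennesseec  (last char: 'c')
  sorted[13] = seecoffee$tennes  (last char: 's')
  sorted[14] = sseecoffee$tenne  (last char: 'e')
  sorted[15] = tennesseecoffee$  (last char: '$')
Last column: eeeefstnfonecse$
Original string S is at sorted index 15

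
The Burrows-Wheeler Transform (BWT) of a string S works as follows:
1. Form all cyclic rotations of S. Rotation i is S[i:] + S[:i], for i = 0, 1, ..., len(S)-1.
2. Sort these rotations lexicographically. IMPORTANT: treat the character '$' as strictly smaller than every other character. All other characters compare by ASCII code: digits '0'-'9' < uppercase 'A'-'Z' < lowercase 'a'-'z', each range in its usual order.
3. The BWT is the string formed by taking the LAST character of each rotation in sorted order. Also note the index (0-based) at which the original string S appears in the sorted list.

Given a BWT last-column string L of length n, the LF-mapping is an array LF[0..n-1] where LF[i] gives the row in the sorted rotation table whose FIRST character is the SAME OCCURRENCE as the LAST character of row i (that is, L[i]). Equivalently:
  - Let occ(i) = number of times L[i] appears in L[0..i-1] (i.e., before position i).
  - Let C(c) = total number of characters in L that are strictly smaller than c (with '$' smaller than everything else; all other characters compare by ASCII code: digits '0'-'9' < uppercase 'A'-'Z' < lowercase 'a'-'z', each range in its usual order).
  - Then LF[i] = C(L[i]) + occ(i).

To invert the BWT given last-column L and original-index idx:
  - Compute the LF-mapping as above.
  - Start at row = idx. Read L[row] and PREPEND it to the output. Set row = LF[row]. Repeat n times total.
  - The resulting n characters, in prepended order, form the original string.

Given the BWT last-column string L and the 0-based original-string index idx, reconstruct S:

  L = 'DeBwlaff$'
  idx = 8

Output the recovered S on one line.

Answer: waffleBD$

Derivation:
LF mapping: 2 4 1 8 7 3 5 6 0
Walk LF starting at row 8, prepending L[row]:
  step 1: row=8, L[8]='$', prepend. Next row=LF[8]=0
  step 2: row=0, L[0]='D', prepend. Next row=LF[0]=2
  step 3: row=2, L[2]='B', prepend. Next row=LF[2]=1
  step 4: row=1, L[1]='e', prepend. Next row=LF[1]=4
  step 5: row=4, L[4]='l', prepend. Next row=LF[4]=7
  step 6: row=7, L[7]='f', prepend. Next row=LF[7]=6
  step 7: row=6, L[6]='f', prepend. Next row=LF[6]=5
  step 8: row=5, L[5]='a', prepend. Next row=LF[5]=3
  step 9: row=3, L[3]='w', prepend. Next row=LF[3]=8
Reversed output: waffleBD$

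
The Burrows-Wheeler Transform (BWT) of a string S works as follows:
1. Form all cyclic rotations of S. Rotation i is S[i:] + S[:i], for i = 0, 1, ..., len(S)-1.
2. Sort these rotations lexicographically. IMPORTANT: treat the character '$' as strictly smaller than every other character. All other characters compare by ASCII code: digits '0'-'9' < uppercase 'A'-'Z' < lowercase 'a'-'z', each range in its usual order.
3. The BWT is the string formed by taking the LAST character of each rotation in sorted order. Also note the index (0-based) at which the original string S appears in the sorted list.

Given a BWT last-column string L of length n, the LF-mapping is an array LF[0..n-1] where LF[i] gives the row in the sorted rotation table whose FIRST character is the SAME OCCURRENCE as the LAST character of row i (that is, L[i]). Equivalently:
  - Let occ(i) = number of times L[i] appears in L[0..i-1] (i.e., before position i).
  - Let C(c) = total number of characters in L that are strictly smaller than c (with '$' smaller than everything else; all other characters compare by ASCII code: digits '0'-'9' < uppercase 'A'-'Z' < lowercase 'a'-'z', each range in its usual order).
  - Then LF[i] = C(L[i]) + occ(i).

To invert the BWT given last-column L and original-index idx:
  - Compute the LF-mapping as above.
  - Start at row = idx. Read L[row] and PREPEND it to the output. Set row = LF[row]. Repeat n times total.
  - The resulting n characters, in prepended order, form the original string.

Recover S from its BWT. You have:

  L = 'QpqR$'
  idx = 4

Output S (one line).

LF mapping: 1 3 4 2 0
Walk LF starting at row 4, prepending L[row]:
  step 1: row=4, L[4]='$', prepend. Next row=LF[4]=0
  step 2: row=0, L[0]='Q', prepend. Next row=LF[0]=1
  step 3: row=1, L[1]='p', prepend. Next row=LF[1]=3
  step 4: row=3, L[3]='R', prepend. Next row=LF[3]=2
  step 5: row=2, L[2]='q', prepend. Next row=LF[2]=4
Reversed output: qRpQ$

Answer: qRpQ$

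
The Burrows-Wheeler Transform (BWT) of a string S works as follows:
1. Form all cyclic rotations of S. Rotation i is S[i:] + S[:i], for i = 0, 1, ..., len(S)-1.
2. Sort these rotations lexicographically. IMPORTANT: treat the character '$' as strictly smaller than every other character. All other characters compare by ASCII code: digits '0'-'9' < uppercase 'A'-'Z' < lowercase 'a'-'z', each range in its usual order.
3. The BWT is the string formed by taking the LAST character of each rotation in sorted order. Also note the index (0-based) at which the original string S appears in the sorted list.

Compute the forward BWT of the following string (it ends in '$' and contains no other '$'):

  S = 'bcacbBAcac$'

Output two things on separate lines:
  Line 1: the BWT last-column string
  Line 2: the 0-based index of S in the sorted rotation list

All 11 rotations (rotation i = S[i:]+S[:i]):
  rot[0] = bcacbBAcac$
  rot[1] = cacbBAcac$b
  rot[2] = acbBAcac$bc
  rot[3] = cbBAcac$bca
  rot[4] = bBAcac$bcac
  rot[5] = BAcac$bcacb
  rot[6] = Acac$bcacbB
  rot[7] = cac$bcacbBA
  rot[8] = ac$bcacbBAc
  rot[9] = c$bcacbBAca
  rot[10] = $bcacbBAcac
Sorted (with $ < everything):
  sorted[0] = $bcacbBAcac  (last char: 'c')
  sorted[1] = Acac$bcacbB  (last char: 'B')
  sorted[2] = BAcac$bcacb  (last char: 'b')
  sorted[3] = ac$bcacbBAc  (last char: 'c')
  sorted[4] = acbBAcac$bc  (last char: 'c')
  sorted[5] = bBAcac$bcac  (last char: 'c')
  sorted[6] = bcacbBAcac$  (last char: '$')
  sorted[7] = c$bcacbBAca  (last char: 'a')
  sorted[8] = cac$bcacbBA  (last char: 'A')
  sorted[9] = cacbBAcac$b  (last char: 'b')
  sorted[10] = cbBAcac$bca  (last char: 'a')
Last column: cBbccc$aAba
Original string S is at sorted index 6

Answer: cBbccc$aAba
6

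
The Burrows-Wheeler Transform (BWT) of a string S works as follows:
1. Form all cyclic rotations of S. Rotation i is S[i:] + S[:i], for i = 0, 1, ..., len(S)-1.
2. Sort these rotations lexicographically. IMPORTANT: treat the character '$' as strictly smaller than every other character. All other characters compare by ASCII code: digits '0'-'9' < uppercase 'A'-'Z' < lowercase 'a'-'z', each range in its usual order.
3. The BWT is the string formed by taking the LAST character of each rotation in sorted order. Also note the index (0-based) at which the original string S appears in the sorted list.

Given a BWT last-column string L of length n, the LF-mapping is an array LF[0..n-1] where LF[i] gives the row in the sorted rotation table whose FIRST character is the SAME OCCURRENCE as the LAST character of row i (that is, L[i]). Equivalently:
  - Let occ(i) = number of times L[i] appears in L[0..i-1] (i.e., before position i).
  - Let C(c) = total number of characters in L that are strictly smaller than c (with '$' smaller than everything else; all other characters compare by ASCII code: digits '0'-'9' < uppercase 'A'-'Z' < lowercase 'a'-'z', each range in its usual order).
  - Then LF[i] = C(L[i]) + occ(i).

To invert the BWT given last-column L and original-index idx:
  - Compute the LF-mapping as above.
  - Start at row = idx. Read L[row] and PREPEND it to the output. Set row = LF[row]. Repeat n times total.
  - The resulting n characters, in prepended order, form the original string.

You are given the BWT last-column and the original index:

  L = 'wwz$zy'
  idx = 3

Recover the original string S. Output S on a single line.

Answer: yzzww$

Derivation:
LF mapping: 1 2 4 0 5 3
Walk LF starting at row 3, prepending L[row]:
  step 1: row=3, L[3]='$', prepend. Next row=LF[3]=0
  step 2: row=0, L[0]='w', prepend. Next row=LF[0]=1
  step 3: row=1, L[1]='w', prepend. Next row=LF[1]=2
  step 4: row=2, L[2]='z', prepend. Next row=LF[2]=4
  step 5: row=4, L[4]='z', prepend. Next row=LF[4]=5
  step 6: row=5, L[5]='y', prepend. Next row=LF[5]=3
Reversed output: yzzww$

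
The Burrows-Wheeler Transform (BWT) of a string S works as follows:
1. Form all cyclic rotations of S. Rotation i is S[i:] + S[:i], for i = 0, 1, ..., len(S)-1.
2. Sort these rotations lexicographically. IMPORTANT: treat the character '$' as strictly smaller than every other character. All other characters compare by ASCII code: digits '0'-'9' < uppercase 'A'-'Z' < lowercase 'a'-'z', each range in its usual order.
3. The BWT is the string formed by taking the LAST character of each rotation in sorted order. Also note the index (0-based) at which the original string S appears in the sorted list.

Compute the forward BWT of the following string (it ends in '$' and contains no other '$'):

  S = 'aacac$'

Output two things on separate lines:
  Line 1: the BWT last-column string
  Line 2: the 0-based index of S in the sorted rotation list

Answer: c$caaa
1

Derivation:
All 6 rotations (rotation i = S[i:]+S[:i]):
  rot[0] = aacac$
  rot[1] = acac$a
  rot[2] = cac$aa
  rot[3] = ac$aac
  rot[4] = c$aaca
  rot[5] = $aacac
Sorted (with $ < everything):
  sorted[0] = $aacac  (last char: 'c')
  sorted[1] = aacac$  (last char: '$')
  sorted[2] = ac$aac  (last char: 'c')
  sorted[3] = acac$a  (last char: 'a')
  sorted[4] = c$aaca  (last char: 'a')
  sorted[5] = cac$aa  (last char: 'a')
Last column: c$caaa
Original string S is at sorted index 1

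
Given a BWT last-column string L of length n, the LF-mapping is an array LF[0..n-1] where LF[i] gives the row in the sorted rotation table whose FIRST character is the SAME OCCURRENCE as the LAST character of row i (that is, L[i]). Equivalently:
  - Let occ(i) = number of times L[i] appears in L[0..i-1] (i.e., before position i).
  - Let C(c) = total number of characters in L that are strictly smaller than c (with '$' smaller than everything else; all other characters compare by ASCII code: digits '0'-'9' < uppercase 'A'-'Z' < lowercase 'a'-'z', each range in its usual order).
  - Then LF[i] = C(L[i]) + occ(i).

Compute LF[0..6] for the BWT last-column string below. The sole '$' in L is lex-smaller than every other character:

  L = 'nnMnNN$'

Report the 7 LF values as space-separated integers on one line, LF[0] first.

Char counts: '$':1, 'M':1, 'N':2, 'n':3
C (first-col start): C('$')=0, C('M')=1, C('N')=2, C('n')=4
L[0]='n': occ=0, LF[0]=C('n')+0=4+0=4
L[1]='n': occ=1, LF[1]=C('n')+1=4+1=5
L[2]='M': occ=0, LF[2]=C('M')+0=1+0=1
L[3]='n': occ=2, LF[3]=C('n')+2=4+2=6
L[4]='N': occ=0, LF[4]=C('N')+0=2+0=2
L[5]='N': occ=1, LF[5]=C('N')+1=2+1=3
L[6]='$': occ=0, LF[6]=C('$')+0=0+0=0

Answer: 4 5 1 6 2 3 0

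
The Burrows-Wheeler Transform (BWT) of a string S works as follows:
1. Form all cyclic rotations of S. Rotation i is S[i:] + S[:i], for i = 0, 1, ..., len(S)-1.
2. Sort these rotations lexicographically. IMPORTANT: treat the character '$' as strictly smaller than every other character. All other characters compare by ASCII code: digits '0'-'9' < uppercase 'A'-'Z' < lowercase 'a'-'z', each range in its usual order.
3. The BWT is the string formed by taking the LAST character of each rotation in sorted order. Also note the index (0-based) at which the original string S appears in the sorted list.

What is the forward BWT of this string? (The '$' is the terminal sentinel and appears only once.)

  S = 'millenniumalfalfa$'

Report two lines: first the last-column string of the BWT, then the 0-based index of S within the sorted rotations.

All 18 rotations (rotation i = S[i:]+S[:i]):
  rot[0] = millenniumalfalfa$
  rot[1] = illenniumalfalfa$m
  rot[2] = llenniumalfalfa$mi
  rot[3] = lenniumalfalfa$mil
  rot[4] = enniumalfalfa$mill
  rot[5] = nniumalfalfa$mille
  rot[6] = niumalfalfa$millen
  rot[7] = iumalfalfa$millenn
  rot[8] = umalfalfa$millenni
  rot[9] = malfalfa$millenniu
  rot[10] = alfalfa$millennium
  rot[11] = lfalfa$millenniuma
  rot[12] = falfa$millenniumal
  rot[13] = alfa$millenniumalf
  rot[14] = lfa$millenniumalfa
  rot[15] = fa$millenniumalfal
  rot[16] = a$millenniumalfalf
  rot[17] = $millenniumalfalfa
Sorted (with $ < everything):
  sorted[0] = $millenniumalfalfa  (last char: 'a')
  sorted[1] = a$millenniumalfalf  (last char: 'f')
  sorted[2] = alfa$millenniumalf  (last char: 'f')
  sorted[3] = alfalfa$millennium  (last char: 'm')
  sorted[4] = enniumalfalfa$mill  (last char: 'l')
  sorted[5] = fa$millenniumalfal  (last char: 'l')
  sorted[6] = falfa$millenniumal  (last char: 'l')
  sorted[7] = illenniumalfalfa$m  (last char: 'm')
  sorted[8] = iumalfalfa$millenn  (last char: 'n')
  sorted[9] = lenniumalfalfa$mil  (last char: 'l')
  sorted[10] = lfa$millenniumalfa  (last char: 'a')
  sorted[11] = lfalfa$millenniuma  (last char: 'a')
  sorted[12] = llenniumalfalfa$mi  (last char: 'i')
  sorted[13] = malfalfa$millenniu  (last char: 'u')
  sorted[14] = millenniumalfalfa$  (last char: '$')
  sorted[15] = niumalfalfa$millen  (last char: 'n')
  sorted[16] = nniumalfalfa$mille  (last char: 'e')
  sorted[17] = umalfalfa$millenni  (last char: 'i')
Last column: affmlllmnlaaiu$nei
Original string S is at sorted index 14

Answer: affmlllmnlaaiu$nei
14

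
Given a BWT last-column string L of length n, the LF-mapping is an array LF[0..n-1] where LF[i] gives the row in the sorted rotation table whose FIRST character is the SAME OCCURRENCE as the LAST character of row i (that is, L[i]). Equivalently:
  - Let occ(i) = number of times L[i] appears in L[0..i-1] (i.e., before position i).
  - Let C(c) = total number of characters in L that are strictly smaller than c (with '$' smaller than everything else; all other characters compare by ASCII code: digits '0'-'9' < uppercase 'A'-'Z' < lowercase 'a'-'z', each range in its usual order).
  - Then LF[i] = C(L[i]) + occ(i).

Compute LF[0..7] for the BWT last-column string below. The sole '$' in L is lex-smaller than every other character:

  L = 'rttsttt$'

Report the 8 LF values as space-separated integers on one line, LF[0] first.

Answer: 1 3 4 2 5 6 7 0

Derivation:
Char counts: '$':1, 'r':1, 's':1, 't':5
C (first-col start): C('$')=0, C('r')=1, C('s')=2, C('t')=3
L[0]='r': occ=0, LF[0]=C('r')+0=1+0=1
L[1]='t': occ=0, LF[1]=C('t')+0=3+0=3
L[2]='t': occ=1, LF[2]=C('t')+1=3+1=4
L[3]='s': occ=0, LF[3]=C('s')+0=2+0=2
L[4]='t': occ=2, LF[4]=C('t')+2=3+2=5
L[5]='t': occ=3, LF[5]=C('t')+3=3+3=6
L[6]='t': occ=4, LF[6]=C('t')+4=3+4=7
L[7]='$': occ=0, LF[7]=C('$')+0=0+0=0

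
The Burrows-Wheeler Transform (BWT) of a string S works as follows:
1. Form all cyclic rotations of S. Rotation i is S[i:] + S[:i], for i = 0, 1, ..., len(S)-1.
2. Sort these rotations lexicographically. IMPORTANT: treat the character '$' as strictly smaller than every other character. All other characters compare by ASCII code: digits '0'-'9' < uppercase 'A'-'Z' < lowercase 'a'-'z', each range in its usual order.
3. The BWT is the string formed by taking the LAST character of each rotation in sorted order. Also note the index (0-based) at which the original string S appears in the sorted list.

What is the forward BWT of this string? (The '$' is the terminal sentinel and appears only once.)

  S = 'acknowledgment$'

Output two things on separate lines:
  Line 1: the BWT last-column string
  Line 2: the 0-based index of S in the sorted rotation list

All 15 rotations (rotation i = S[i:]+S[:i]):
  rot[0] = acknowledgment$
  rot[1] = cknowledgment$a
  rot[2] = knowledgment$ac
  rot[3] = nowledgment$ack
  rot[4] = owledgment$ackn
  rot[5] = wledgment$ackno
  rot[6] = ledgment$acknow
  rot[7] = edgment$acknowl
  rot[8] = dgment$acknowle
  rot[9] = gment$acknowled
  rot[10] = ment$acknowledg
  rot[11] = ent$acknowledgm
  rot[12] = nt$acknowledgme
  rot[13] = t$acknowledgmen
  rot[14] = $acknowledgment
Sorted (with $ < everything):
  sorted[0] = $acknowledgment  (last char: 't')
  sorted[1] = acknowledgment$  (last char: '$')
  sorted[2] = cknowledgment$a  (last char: 'a')
  sorted[3] = dgment$acknowle  (last char: 'e')
  sorted[4] = edgment$acknowl  (last char: 'l')
  sorted[5] = ent$acknowledgm  (last char: 'm')
  sorted[6] = gment$acknowled  (last char: 'd')
  sorted[7] = knowledgment$ac  (last char: 'c')
  sorted[8] = ledgment$acknow  (last char: 'w')
  sorted[9] = ment$acknowledg  (last char: 'g')
  sorted[10] = nowledgment$ack  (last char: 'k')
  sorted[11] = nt$acknowledgme  (last char: 'e')
  sorted[12] = owledgment$ackn  (last char: 'n')
  sorted[13] = t$acknowledgmen  (last char: 'n')
  sorted[14] = wledgment$ackno  (last char: 'o')
Last column: t$aelmdcwgkenno
Original string S is at sorted index 1

Answer: t$aelmdcwgkenno
1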